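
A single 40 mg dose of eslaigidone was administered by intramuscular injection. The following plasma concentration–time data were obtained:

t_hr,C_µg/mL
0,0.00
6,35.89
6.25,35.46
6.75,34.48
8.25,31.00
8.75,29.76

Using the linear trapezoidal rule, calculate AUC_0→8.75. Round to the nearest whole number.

Trapezoidal AUC_0→8.75:
  [0→6]: (0.00+35.89)/2 × 6 = 107.67
  [6→6.25]: (35.89+35.46)/2 × 0.25 = 8.91875
  [6.25→6.75]: (35.46+34.48)/2 × 0.5 = 17.485
  [6.75→8.25]: (34.48+31.00)/2 × 1.5 = 49.11
  [8.25→8.75]: (31.00+29.76)/2 × 0.5 = 15.19
  Sum = 198.37375 µg/mL·hr

AUC = 198 µg/mL·hr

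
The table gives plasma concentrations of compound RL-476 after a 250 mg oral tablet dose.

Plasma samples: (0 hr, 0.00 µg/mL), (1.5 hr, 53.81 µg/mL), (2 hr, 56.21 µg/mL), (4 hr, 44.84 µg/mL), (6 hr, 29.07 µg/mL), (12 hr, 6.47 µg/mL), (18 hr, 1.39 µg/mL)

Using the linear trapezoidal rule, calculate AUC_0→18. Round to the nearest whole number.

Trapezoidal AUC_0→18:
  [0→1.5]: (0.00+53.81)/2 × 1.5 = 40.3575
  [1.5→2]: (53.81+56.21)/2 × 0.5 = 27.505
  [2→4]: (56.21+44.84)/2 × 2 = 101.05
  [4→6]: (44.84+29.07)/2 × 2 = 73.91
  [6→12]: (29.07+6.47)/2 × 6 = 106.62
  [12→18]: (6.47+1.39)/2 × 6 = 23.58
  Sum = 373.0225 µg/mL·hr

AUC = 373 µg/mL·hr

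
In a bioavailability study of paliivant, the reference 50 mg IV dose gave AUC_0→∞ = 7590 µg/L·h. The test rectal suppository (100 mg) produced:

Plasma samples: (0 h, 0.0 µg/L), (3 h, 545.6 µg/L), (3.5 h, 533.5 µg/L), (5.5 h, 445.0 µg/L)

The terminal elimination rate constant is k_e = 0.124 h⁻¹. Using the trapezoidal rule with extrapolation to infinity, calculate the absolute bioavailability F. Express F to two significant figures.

F = 0.37

Trapezoidal AUC_0→5.5 (rectal suppository):
  [0→3]: (0.0+545.6)/2 × 3 = 818.4
  [3→3.5]: (545.6+533.5)/2 × 0.5 = 269.775
  [3.5→5.5]: (533.5+445.0)/2 × 2 = 978.5
  Sum = 2066.675 µg/L·h
Tail: C_last/k_e = 445.0/0.124 = 3588.710
AUC_0→∞ (rectal suppository) = 2066.675 + 3588.710 = 5655.385 µg/L·h
F = (AUC_ev/D_ev)/(AUC_iv/D_iv) = (5655.385/100)/(7590/50) = 56.55385/151.8 = 0.3726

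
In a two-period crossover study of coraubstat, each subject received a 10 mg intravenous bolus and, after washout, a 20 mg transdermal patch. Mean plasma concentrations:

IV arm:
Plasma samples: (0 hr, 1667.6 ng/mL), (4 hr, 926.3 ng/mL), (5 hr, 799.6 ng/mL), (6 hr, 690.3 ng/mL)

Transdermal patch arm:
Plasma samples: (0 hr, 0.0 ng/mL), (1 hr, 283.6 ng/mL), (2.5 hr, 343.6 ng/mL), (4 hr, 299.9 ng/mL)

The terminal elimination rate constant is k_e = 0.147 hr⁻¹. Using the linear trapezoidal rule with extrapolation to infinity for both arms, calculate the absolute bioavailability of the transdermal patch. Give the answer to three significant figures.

Trapezoidal AUC_0→6 (IV):
  [0→4]: (1667.6+926.3)/2 × 4 = 5187.8
  [4→5]: (926.3+799.6)/2 × 1 = 862.95
  [5→6]: (799.6+690.3)/2 × 1 = 744.95
  Sum = 6795.7 ng/mL·hr
IV tail: 690.3/0.147 = 4695.918; AUC_iv,0→∞ = 6795.7 + 4695.918 = 11491.618 ng/mL·hr
Trapezoidal AUC_0→4 (transdermal patch):
  [0→1]: (0.0+283.6)/2 × 1 = 141.8
  [1→2.5]: (283.6+343.6)/2 × 1.5 = 470.4
  [2.5→4]: (343.6+299.9)/2 × 1.5 = 482.625
  Sum = 1094.825 ng/mL·hr
transdermal patch tail: 299.9/0.147 = 2040.136; AUC_ev,0→∞ = 1094.825 + 2040.136 = 3134.961 ng/mL·hr
F = (AUC_ev/D_ev)/(AUC_iv/D_iv) = (3134.961/20)/(11491.618/10) = 156.74805/1149.1618 = 0.1364

F = 0.136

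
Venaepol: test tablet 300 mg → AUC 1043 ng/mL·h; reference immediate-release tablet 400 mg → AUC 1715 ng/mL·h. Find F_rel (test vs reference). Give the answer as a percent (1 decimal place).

F_rel = 81.1%

F_rel = (AUC_test/D_test) / (AUC_ref/D_ref)
      = (1043/300) / (1715/400)
      = 3.47667 / 4.2875 = 0.8109 = 81.09%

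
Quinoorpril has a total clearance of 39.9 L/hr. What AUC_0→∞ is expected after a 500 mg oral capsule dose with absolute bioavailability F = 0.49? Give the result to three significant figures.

AUC = 6.14 mg/L·hr

AUC_0→∞ = F × Dose / CL
        = 0.49 × 500 / 39.9 = 6.14035 mg/L·hr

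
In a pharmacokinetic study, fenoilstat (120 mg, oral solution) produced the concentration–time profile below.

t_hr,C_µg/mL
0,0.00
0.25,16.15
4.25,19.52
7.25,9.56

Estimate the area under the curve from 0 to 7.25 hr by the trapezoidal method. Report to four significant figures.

Trapezoidal AUC_0→7.25:
  [0→0.25]: (0.00+16.15)/2 × 0.25 = 2.01875
  [0.25→4.25]: (16.15+19.52)/2 × 4 = 71.34
  [4.25→7.25]: (19.52+9.56)/2 × 3 = 43.62
  Sum = 116.97875 µg/mL·hr

AUC = 117.0 µg/mL·hr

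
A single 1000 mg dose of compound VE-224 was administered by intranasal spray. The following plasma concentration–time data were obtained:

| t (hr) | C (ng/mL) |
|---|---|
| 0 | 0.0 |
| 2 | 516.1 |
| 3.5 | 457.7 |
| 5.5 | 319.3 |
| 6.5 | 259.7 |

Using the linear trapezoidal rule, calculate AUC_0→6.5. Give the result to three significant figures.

Trapezoidal AUC_0→6.5:
  [0→2]: (0.0+516.1)/2 × 2 = 516.1
  [2→3.5]: (516.1+457.7)/2 × 1.5 = 730.35
  [3.5→5.5]: (457.7+319.3)/2 × 2 = 777.0
  [5.5→6.5]: (319.3+259.7)/2 × 1 = 289.5
  Sum = 2312.95 ng/mL·hr

AUC = 2310 ng/mL·hr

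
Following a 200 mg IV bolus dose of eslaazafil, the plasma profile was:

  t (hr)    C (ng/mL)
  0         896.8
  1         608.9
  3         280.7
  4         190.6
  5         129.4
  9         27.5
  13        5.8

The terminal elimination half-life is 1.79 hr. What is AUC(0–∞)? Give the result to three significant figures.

AUC = 2430 ng/mL·hr

Trapezoidal AUC_0→13:
  [0→1]: (896.8+608.9)/2 × 1 = 752.85
  [1→3]: (608.9+280.7)/2 × 2 = 889.6
  [3→4]: (280.7+190.6)/2 × 1 = 235.65
  [4→5]: (190.6+129.4)/2 × 1 = 160.0
  [5→9]: (129.4+27.5)/2 × 4 = 313.8
  [9→13]: (27.5+5.8)/2 × 4 = 66.6
  Sum = 2418.5 ng/mL·hr
k_e = ln2 / t½ = 0.693147 / 1.79 = 0.3872 hr^-1
Extrapolated tail: C_last / k_e = 5.8 / 0.3872 = 14.979
AUC_0→∞ = 2418.5 + 14.979 = 2433.479 ng/mL·hr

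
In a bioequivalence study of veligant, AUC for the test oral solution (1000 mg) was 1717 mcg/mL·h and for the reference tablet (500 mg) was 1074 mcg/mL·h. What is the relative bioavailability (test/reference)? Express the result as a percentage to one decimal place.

F_rel = (AUC_test/D_test) / (AUC_ref/D_ref)
      = (1717/1000) / (1074/500)
      = 1.717 / 2.148 = 0.7993 = 79.93%

F_rel = 79.9%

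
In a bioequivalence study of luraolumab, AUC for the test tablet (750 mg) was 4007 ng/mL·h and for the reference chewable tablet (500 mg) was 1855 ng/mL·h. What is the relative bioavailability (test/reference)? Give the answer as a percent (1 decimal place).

F_rel = (AUC_test/D_test) / (AUC_ref/D_ref)
      = (4007/750) / (1855/500)
      = 5.34267 / 3.71 = 1.4401 = 144.01%

F_rel = 144.0%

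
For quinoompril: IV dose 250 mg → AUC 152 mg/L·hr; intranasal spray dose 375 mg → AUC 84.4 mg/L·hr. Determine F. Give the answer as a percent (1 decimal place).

F = 37.0%

F = (AUC_ev / D_ev) / (AUC_iv / D_iv)
  = (84.4/375) / (152/250)
  = 0.225067 / 0.608 = 0.3702
  = 37.02%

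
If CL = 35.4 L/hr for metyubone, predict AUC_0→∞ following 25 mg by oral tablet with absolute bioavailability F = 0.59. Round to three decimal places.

AUC_0→∞ = F × Dose / CL
        = 0.59 × 25 / 35.4 = 0.416667 mg/L·hr

AUC = 0.417 mg/L·hr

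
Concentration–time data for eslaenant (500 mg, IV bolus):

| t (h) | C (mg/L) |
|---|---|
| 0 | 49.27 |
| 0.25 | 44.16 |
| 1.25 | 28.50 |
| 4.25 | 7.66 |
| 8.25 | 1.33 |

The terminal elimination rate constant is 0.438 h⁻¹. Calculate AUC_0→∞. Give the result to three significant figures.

AUC = 123 mg/L·h

Trapezoidal AUC_0→8.25:
  [0→0.25]: (49.27+44.16)/2 × 0.25 = 11.67875
  [0.25→1.25]: (44.16+28.50)/2 × 1 = 36.33
  [1.25→4.25]: (28.50+7.66)/2 × 3 = 54.24
  [4.25→8.25]: (7.66+1.33)/2 × 4 = 17.98
  Sum = 120.22875 mg/L·h
Extrapolated tail: C_last / k_e = 1.33 / 0.438 = 3.037
AUC_0→∞ = 120.22875 + 3.037 = 123.26575 mg/L·h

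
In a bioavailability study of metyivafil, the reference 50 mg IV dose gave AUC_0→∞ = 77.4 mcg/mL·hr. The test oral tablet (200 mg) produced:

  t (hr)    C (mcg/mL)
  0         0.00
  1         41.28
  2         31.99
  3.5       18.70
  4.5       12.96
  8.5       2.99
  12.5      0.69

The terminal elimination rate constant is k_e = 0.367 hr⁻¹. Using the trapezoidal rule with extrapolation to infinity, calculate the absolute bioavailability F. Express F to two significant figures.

F = 0.49

Trapezoidal AUC_0→12.5 (oral tablet):
  [0→1]: (0.00+41.28)/2 × 1 = 20.64
  [1→2]: (41.28+31.99)/2 × 1 = 36.635
  [2→3.5]: (31.99+18.70)/2 × 1.5 = 38.0175
  [3.5→4.5]: (18.70+12.96)/2 × 1 = 15.83
  [4.5→8.5]: (12.96+2.99)/2 × 4 = 31.9
  [8.5→12.5]: (2.99+0.69)/2 × 4 = 7.36
  Sum = 150.3825 mcg/mL·hr
Tail: C_last/k_e = 0.69/0.367 = 1.880
AUC_0→∞ (oral tablet) = 150.3825 + 1.880 = 152.2625 mcg/mL·hr
F = (AUC_ev/D_ev)/(AUC_iv/D_iv) = (152.2625/200)/(77.4/50) = 0.7613125/1.548 = 0.4918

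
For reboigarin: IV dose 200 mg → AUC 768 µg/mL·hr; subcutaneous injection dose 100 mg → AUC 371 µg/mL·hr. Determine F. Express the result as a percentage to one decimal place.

F = 96.6%

F = (AUC_ev / D_ev) / (AUC_iv / D_iv)
  = (371/100) / (768/200)
  = 3.71 / 3.84 = 0.9661
  = 96.61%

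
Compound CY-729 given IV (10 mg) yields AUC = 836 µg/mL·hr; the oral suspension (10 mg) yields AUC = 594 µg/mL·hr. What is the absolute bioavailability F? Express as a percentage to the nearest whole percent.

F = 71%

F = (AUC_ev / D_ev) / (AUC_iv / D_iv)
  = (594/10) / (836/10)
  = 59.4 / 83.6 = 0.7105
  = 71.05%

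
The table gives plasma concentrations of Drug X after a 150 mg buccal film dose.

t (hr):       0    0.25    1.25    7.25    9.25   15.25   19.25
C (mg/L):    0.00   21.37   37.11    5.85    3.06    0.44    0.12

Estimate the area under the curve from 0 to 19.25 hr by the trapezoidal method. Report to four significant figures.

Trapezoidal AUC_0→19.25:
  [0→0.25]: (0.00+21.37)/2 × 0.25 = 2.67125
  [0.25→1.25]: (21.37+37.11)/2 × 1 = 29.24
  [1.25→7.25]: (37.11+5.85)/2 × 6 = 128.88
  [7.25→9.25]: (5.85+3.06)/2 × 2 = 8.91
  [9.25→15.25]: (3.06+0.44)/2 × 6 = 10.5
  [15.25→19.25]: (0.44+0.12)/2 × 4 = 1.12
  Sum = 181.32125 mg/L·hr

AUC = 181.3 mg/L·hr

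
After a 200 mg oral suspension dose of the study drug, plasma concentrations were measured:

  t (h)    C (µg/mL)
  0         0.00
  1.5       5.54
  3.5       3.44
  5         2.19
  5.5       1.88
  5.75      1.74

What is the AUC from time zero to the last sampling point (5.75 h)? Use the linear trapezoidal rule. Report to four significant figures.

AUC = 18.83 µg/mL·h

Trapezoidal AUC_0→5.75:
  [0→1.5]: (0.00+5.54)/2 × 1.5 = 4.155
  [1.5→3.5]: (5.54+3.44)/2 × 2 = 8.98
  [3.5→5]: (3.44+2.19)/2 × 1.5 = 4.2225
  [5→5.5]: (2.19+1.88)/2 × 0.5 = 1.0175
  [5.5→5.75]: (1.88+1.74)/2 × 0.25 = 0.4525
  Sum = 18.8275 µg/mL·h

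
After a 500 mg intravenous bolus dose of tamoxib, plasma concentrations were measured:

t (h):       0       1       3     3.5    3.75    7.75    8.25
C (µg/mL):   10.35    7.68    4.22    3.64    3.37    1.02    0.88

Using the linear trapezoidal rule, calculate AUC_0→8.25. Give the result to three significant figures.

Trapezoidal AUC_0→8.25:
  [0→1]: (10.35+7.68)/2 × 1 = 9.015
  [1→3]: (7.68+4.22)/2 × 2 = 11.9
  [3→3.5]: (4.22+3.64)/2 × 0.5 = 1.965
  [3.5→3.75]: (3.64+3.37)/2 × 0.25 = 0.87625
  [3.75→7.75]: (3.37+1.02)/2 × 4 = 8.78
  [7.75→8.25]: (1.02+0.88)/2 × 0.5 = 0.475
  Sum = 33.01125 µg/mL·h

AUC = 33.0 µg/mL·h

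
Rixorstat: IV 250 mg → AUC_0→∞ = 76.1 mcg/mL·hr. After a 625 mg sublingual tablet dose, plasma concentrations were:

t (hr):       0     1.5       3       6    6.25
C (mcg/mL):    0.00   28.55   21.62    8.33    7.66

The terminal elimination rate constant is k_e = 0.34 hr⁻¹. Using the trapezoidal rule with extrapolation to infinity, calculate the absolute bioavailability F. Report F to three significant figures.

F = 0.675

Trapezoidal AUC_0→6.25 (sublingual tablet):
  [0→1.5]: (0.00+28.55)/2 × 1.5 = 21.4125
  [1.5→3]: (28.55+21.62)/2 × 1.5 = 37.6275
  [3→6]: (21.62+8.33)/2 × 3 = 44.925
  [6→6.25]: (8.33+7.66)/2 × 0.25 = 1.99875
  Sum = 105.96375 mcg/mL·hr
Tail: C_last/k_e = 7.66/0.34 = 22.529
AUC_0→∞ (sublingual tablet) = 105.96375 + 22.529 = 128.49275 mcg/mL·hr
F = (AUC_ev/D_ev)/(AUC_iv/D_iv) = (128.49275/625)/(76.1/250) = 0.2055884/0.3044 = 0.6754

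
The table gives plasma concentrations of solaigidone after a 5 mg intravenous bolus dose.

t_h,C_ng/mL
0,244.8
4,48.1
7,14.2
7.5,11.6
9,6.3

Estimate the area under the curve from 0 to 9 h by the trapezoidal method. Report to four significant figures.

Trapezoidal AUC_0→9:
  [0→4]: (244.8+48.1)/2 × 4 = 585.8
  [4→7]: (48.1+14.2)/2 × 3 = 93.45
  [7→7.5]: (14.2+11.6)/2 × 0.5 = 6.45
  [7.5→9]: (11.6+6.3)/2 × 1.5 = 13.425
  Sum = 699.125 ng/mL·h

AUC = 699.1 ng/mL·h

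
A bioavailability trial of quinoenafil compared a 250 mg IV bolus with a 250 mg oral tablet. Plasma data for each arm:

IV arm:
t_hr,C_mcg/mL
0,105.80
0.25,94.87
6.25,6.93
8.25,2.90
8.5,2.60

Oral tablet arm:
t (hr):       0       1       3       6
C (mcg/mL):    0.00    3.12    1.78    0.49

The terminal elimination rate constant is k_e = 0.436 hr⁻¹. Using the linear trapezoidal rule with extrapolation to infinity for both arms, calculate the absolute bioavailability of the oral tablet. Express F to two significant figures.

F = 0.032

Trapezoidal AUC_0→8.5 (IV):
  [0→0.25]: (105.80+94.87)/2 × 0.25 = 25.08375
  [0.25→6.25]: (94.87+6.93)/2 × 6 = 305.4
  [6.25→8.25]: (6.93+2.90)/2 × 2 = 9.83
  [8.25→8.5]: (2.90+2.60)/2 × 0.25 = 0.6875
  Sum = 341.00125 mcg/mL·hr
IV tail: 2.60/0.436 = 5.963; AUC_iv,0→∞ = 341.00125 + 5.963 = 346.96425 mcg/mL·hr
Trapezoidal AUC_0→6 (oral tablet):
  [0→1]: (0.00+3.12)/2 × 1 = 1.56
  [1→3]: (3.12+1.78)/2 × 2 = 4.9
  [3→6]: (1.78+0.49)/2 × 3 = 3.405
  Sum = 9.865 mcg/mL·hr
oral tablet tail: 0.49/0.436 = 1.124; AUC_ev,0→∞ = 9.865 + 1.124 = 10.989 mcg/mL·hr
F = (AUC_ev/D_ev)/(AUC_iv/D_iv) = (10.989/250)/(346.96425/250) = 0.043956/1.387857 = 0.0317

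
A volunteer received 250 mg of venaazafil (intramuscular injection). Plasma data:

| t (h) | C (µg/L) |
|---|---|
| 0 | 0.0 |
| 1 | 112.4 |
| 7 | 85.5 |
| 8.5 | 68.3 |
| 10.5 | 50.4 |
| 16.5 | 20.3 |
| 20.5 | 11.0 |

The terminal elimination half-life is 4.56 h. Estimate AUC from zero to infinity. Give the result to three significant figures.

AUC = 1230 µg/L·h

Trapezoidal AUC_0→20.5:
  [0→1]: (0.0+112.4)/2 × 1 = 56.2
  [1→7]: (112.4+85.5)/2 × 6 = 593.7
  [7→8.5]: (85.5+68.3)/2 × 1.5 = 115.35
  [8.5→10.5]: (68.3+50.4)/2 × 2 = 118.7
  [10.5→16.5]: (50.4+20.3)/2 × 6 = 212.1
  [16.5→20.5]: (20.3+11.0)/2 × 4 = 62.6
  Sum = 1158.65 µg/L·h
k_e = ln2 / t½ = 0.693147 / 4.56 = 0.1520 h^-1
Extrapolated tail: C_last / k_e = 11.0 / 0.152 = 72.368
AUC_0→∞ = 1158.65 + 72.368 = 1231.018 µg/L·h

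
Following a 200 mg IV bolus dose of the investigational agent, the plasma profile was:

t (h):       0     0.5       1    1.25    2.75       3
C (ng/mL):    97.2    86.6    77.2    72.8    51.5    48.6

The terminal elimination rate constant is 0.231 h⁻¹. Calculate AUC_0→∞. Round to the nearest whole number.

Trapezoidal AUC_0→3:
  [0→0.5]: (97.2+86.6)/2 × 0.5 = 45.95
  [0.5→1]: (86.6+77.2)/2 × 0.5 = 40.95
  [1→1.25]: (77.2+72.8)/2 × 0.25 = 18.75
  [1.25→2.75]: (72.8+51.5)/2 × 1.5 = 93.225
  [2.75→3]: (51.5+48.6)/2 × 0.25 = 12.5125
  Sum = 211.3875 ng/mL·h
Extrapolated tail: C_last / k_e = 48.6 / 0.231 = 210.390
AUC_0→∞ = 211.3875 + 210.390 = 421.7775 ng/mL·h

AUC = 422 ng/mL·h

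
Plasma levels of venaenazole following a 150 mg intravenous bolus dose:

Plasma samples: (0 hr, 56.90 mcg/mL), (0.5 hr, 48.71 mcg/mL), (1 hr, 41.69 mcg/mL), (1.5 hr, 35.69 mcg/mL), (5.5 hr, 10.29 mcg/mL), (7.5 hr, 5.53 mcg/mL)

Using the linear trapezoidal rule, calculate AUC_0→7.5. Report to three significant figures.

AUC = 176 mcg/mL·hr

Trapezoidal AUC_0→7.5:
  [0→0.5]: (56.90+48.71)/2 × 0.5 = 26.4025
  [0.5→1]: (48.71+41.69)/2 × 0.5 = 22.6
  [1→1.5]: (41.69+35.69)/2 × 0.5 = 19.345
  [1.5→5.5]: (35.69+10.29)/2 × 4 = 91.96
  [5.5→7.5]: (10.29+5.53)/2 × 2 = 15.82
  Sum = 176.1275 mcg/mL·hr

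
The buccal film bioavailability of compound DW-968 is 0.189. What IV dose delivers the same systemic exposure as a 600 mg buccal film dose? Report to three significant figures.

D_iv = 113 mg

Systemic exposure from an extravascular dose = F × D_ev, so the equivalent IV dose is F × D_ev.
D_iv = F × D_ev = 0.189 × 600 = 113.4 mg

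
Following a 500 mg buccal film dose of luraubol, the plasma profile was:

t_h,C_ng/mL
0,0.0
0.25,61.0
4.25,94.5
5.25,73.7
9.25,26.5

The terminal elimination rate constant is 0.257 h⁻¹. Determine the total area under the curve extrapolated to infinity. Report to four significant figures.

Trapezoidal AUC_0→9.25:
  [0→0.25]: (0.0+61.0)/2 × 0.25 = 7.625
  [0.25→4.25]: (61.0+94.5)/2 × 4 = 311.0
  [4.25→5.25]: (94.5+73.7)/2 × 1 = 84.1
  [5.25→9.25]: (73.7+26.5)/2 × 4 = 200.4
  Sum = 603.125 ng/mL·h
Extrapolated tail: C_last / k_e = 26.5 / 0.257 = 103.113
AUC_0→∞ = 603.125 + 103.113 = 706.238 ng/mL·h

AUC = 706.2 ng/mL·h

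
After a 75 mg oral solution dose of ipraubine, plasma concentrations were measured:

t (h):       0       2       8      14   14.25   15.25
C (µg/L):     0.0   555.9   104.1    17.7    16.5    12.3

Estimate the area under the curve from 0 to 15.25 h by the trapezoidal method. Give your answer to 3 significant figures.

Trapezoidal AUC_0→15.25:
  [0→2]: (0.0+555.9)/2 × 2 = 555.9
  [2→8]: (555.9+104.1)/2 × 6 = 1980.0
  [8→14]: (104.1+17.7)/2 × 6 = 365.4
  [14→14.25]: (17.7+16.5)/2 × 0.25 = 4.275
  [14.25→15.25]: (16.5+12.3)/2 × 1 = 14.4
  Sum = 2919.975 µg/L·h

AUC = 2920 µg/L·h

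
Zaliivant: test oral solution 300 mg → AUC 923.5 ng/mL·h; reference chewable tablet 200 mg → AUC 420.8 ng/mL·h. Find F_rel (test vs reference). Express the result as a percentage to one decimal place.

F_rel = (AUC_test/D_test) / (AUC_ref/D_ref)
      = (923.5/300) / (420.8/200)
      = 3.07833 / 2.104 = 1.4631 = 146.31%

F_rel = 146.3%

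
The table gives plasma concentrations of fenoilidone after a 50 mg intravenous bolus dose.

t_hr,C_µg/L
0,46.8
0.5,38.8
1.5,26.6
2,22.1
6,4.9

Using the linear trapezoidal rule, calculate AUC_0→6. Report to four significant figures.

AUC = 120.3 µg/L·hr

Trapezoidal AUC_0→6:
  [0→0.5]: (46.8+38.8)/2 × 0.5 = 21.4
  [0.5→1.5]: (38.8+26.6)/2 × 1 = 32.7
  [1.5→2]: (26.6+22.1)/2 × 0.5 = 12.175
  [2→6]: (22.1+4.9)/2 × 4 = 54.0
  Sum = 120.275 µg/L·hr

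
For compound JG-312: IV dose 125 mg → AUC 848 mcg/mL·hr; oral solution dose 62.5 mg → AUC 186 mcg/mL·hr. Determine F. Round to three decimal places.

F = (AUC_ev / D_ev) / (AUC_iv / D_iv)
  = (186/62.5) / (848/125)
  = 2.976 / 6.784 = 0.4387

F = 0.439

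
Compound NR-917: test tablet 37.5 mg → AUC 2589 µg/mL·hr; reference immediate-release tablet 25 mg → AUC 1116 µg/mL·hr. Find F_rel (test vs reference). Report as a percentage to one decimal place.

F_rel = 154.7%

F_rel = (AUC_test/D_test) / (AUC_ref/D_ref)
      = (2589/37.5) / (1116/25)
      = 69.04 / 44.64 = 1.5466 = 154.66%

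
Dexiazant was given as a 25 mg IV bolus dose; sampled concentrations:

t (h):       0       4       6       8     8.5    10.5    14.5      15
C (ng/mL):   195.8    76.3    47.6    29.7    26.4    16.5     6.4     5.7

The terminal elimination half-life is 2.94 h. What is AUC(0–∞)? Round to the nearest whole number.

Trapezoidal AUC_0→15:
  [0→4]: (195.8+76.3)/2 × 4 = 544.2
  [4→6]: (76.3+47.6)/2 × 2 = 123.9
  [6→8]: (47.6+29.7)/2 × 2 = 77.3
  [8→8.5]: (29.7+26.4)/2 × 0.5 = 14.025
  [8.5→10.5]: (26.4+16.5)/2 × 2 = 42.9
  [10.5→14.5]: (16.5+6.4)/2 × 4 = 45.8
  [14.5→15]: (6.4+5.7)/2 × 0.5 = 3.025
  Sum = 851.15 ng/mL·h
k_e = ln2 / t½ = 0.693147 / 2.94 = 0.2358 h^-1
Extrapolated tail: C_last / k_e = 5.7 / 0.2358 = 24.173
AUC_0→∞ = 851.15 + 24.173 = 875.323 ng/mL·h

AUC = 875 ng/mL·h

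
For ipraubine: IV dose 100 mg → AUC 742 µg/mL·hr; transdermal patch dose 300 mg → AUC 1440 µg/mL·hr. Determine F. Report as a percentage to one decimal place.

F = (AUC_ev / D_ev) / (AUC_iv / D_iv)
  = (1440/300) / (742/100)
  = 4.8 / 7.42 = 0.6469
  = 64.69%

F = 64.7%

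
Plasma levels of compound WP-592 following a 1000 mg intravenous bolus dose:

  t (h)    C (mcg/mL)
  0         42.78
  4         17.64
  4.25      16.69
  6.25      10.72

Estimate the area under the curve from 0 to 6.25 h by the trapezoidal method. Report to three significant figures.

Trapezoidal AUC_0→6.25:
  [0→4]: (42.78+17.64)/2 × 4 = 120.84
  [4→4.25]: (17.64+16.69)/2 × 0.25 = 4.29125
  [4.25→6.25]: (16.69+10.72)/2 × 2 = 27.41
  Sum = 152.54125 mcg/mL·h

AUC = 153 mcg/mL·h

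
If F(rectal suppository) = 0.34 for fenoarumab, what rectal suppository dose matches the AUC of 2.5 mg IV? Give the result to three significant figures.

For equal systemic exposure: F × D_ev = D_iv
D_ev = D_iv / F = 2.5 / 0.34 = 7.35294 mg

D_rectal = 7.35 mg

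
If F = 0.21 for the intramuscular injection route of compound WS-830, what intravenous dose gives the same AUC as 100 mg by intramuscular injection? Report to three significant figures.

Systemic exposure from an extravascular dose = F × D_ev, so the equivalent IV dose is F × D_ev.
D_iv = F × D_ev = 0.21 × 100 = 21 mg

D_iv = 21.0 mg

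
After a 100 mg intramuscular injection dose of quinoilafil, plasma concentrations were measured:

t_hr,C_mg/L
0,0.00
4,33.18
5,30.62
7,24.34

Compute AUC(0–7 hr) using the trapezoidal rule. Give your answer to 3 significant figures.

Trapezoidal AUC_0→7:
  [0→4]: (0.00+33.18)/2 × 4 = 66.36
  [4→5]: (33.18+30.62)/2 × 1 = 31.9
  [5→7]: (30.62+24.34)/2 × 2 = 54.96
  Sum = 153.22 mg/L·hr

AUC = 153 mg/L·hr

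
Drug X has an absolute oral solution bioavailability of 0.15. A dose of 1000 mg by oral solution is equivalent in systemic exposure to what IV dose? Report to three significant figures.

D_iv = 150 mg

Systemic exposure from an extravascular dose = F × D_ev, so the equivalent IV dose is F × D_ev.
D_iv = F × D_ev = 0.15 × 1000 = 150 mg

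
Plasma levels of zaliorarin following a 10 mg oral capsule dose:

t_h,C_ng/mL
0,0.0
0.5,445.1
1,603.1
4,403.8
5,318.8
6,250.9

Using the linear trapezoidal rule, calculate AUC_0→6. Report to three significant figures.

AUC = 2530 ng/mL·h

Trapezoidal AUC_0→6:
  [0→0.5]: (0.0+445.1)/2 × 0.5 = 111.275
  [0.5→1]: (445.1+603.1)/2 × 0.5 = 262.05
  [1→4]: (603.1+403.8)/2 × 3 = 1510.35
  [4→5]: (403.8+318.8)/2 × 1 = 361.3
  [5→6]: (318.8+250.9)/2 × 1 = 284.85
  Sum = 2529.825 ng/mL·h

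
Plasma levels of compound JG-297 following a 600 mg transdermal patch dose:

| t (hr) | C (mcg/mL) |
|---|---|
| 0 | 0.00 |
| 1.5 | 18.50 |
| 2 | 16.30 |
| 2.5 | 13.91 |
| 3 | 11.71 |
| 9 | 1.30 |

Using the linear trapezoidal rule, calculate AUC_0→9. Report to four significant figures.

Trapezoidal AUC_0→9:
  [0→1.5]: (0.00+18.50)/2 × 1.5 = 13.875
  [1.5→2]: (18.50+16.30)/2 × 0.5 = 8.7
  [2→2.5]: (16.30+13.91)/2 × 0.5 = 7.5525
  [2.5→3]: (13.91+11.71)/2 × 0.5 = 6.405
  [3→9]: (11.71+1.30)/2 × 6 = 39.03
  Sum = 75.5625 mcg/mL·hr

AUC = 75.56 mcg/mL·hr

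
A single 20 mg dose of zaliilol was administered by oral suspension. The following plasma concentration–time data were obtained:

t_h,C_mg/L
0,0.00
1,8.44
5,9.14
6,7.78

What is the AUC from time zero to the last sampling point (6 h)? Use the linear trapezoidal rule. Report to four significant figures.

AUC = 47.84 mg/L·h

Trapezoidal AUC_0→6:
  [0→1]: (0.00+8.44)/2 × 1 = 4.22
  [1→5]: (8.44+9.14)/2 × 4 = 35.16
  [5→6]: (9.14+7.78)/2 × 1 = 8.46
  Sum = 47.84 mg/L·h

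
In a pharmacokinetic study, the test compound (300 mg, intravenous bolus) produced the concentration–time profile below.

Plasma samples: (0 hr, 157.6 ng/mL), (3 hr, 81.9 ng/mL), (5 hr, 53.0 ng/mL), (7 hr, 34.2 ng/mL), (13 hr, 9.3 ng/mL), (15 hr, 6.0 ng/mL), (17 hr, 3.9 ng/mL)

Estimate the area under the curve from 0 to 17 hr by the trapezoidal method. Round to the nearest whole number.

Trapezoidal AUC_0→17:
  [0→3]: (157.6+81.9)/2 × 3 = 359.25
  [3→5]: (81.9+53.0)/2 × 2 = 134.9
  [5→7]: (53.0+34.2)/2 × 2 = 87.2
  [7→13]: (34.2+9.3)/2 × 6 = 130.5
  [13→15]: (9.3+6.0)/2 × 2 = 15.3
  [15→17]: (6.0+3.9)/2 × 2 = 9.9
  Sum = 737.05 ng/mL·hr

AUC = 737 ng/mL·hr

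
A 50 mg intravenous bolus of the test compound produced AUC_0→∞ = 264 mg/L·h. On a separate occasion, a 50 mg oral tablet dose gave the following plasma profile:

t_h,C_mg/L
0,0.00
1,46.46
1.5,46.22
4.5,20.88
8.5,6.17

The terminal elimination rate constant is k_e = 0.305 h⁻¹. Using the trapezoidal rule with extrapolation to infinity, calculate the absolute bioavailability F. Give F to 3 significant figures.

F = 0.839

Trapezoidal AUC_0→8.5 (oral tablet):
  [0→1]: (0.00+46.46)/2 × 1 = 23.23
  [1→1.5]: (46.46+46.22)/2 × 0.5 = 23.17
  [1.5→4.5]: (46.22+20.88)/2 × 3 = 100.65
  [4.5→8.5]: (20.88+6.17)/2 × 4 = 54.1
  Sum = 201.15 mg/L·h
Tail: C_last/k_e = 6.17/0.305 = 20.230
AUC_0→∞ (oral tablet) = 201.15 + 20.230 = 221.38 mg/L·h
F = (AUC_ev/D_ev)/(AUC_iv/D_iv) = (221.38/50)/(264/50) = 4.4276/5.28 = 0.8386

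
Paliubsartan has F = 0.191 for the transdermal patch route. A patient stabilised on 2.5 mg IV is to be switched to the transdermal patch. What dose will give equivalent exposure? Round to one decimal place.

D_transdermal = 13.1 mg

For equal systemic exposure: F × D_ev = D_iv
D_ev = D_iv / F = 2.5 / 0.191 = 13.089 mg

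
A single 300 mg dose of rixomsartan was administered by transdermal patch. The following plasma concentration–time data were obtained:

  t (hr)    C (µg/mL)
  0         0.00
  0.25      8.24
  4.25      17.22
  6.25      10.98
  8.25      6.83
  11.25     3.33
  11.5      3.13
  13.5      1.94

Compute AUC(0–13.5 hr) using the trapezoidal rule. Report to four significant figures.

Trapezoidal AUC_0→13.5:
  [0→0.25]: (0.00+8.24)/2 × 0.25 = 1.03
  [0.25→4.25]: (8.24+17.22)/2 × 4 = 50.92
  [4.25→6.25]: (17.22+10.98)/2 × 2 = 28.2
  [6.25→8.25]: (10.98+6.83)/2 × 2 = 17.81
  [8.25→11.25]: (6.83+3.33)/2 × 3 = 15.24
  [11.25→11.5]: (3.33+3.13)/2 × 0.25 = 0.8075
  [11.5→13.5]: (3.13+1.94)/2 × 2 = 5.07
  Sum = 119.0775 µg/mL·hr

AUC = 119.1 µg/mL·hr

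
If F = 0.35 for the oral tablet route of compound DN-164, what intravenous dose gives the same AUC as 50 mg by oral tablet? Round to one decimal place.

D_iv = 17.5 mg

Systemic exposure from an extravascular dose = F × D_ev, so the equivalent IV dose is F × D_ev.
D_iv = F × D_ev = 0.35 × 50 = 17.5 mg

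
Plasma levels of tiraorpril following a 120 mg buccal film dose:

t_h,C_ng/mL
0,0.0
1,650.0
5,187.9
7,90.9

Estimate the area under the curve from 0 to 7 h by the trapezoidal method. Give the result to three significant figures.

AUC = 2280 ng/mL·h

Trapezoidal AUC_0→7:
  [0→1]: (0.0+650.0)/2 × 1 = 325.0
  [1→5]: (650.0+187.9)/2 × 4 = 1675.8
  [5→7]: (187.9+90.9)/2 × 2 = 278.8
  Sum = 2279.6 ng/mL·h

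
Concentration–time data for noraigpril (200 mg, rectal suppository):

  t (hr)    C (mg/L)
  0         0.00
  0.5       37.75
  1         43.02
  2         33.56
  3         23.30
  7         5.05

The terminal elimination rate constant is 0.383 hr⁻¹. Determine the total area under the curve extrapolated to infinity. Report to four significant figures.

AUC = 166.2 mg/L·hr

Trapezoidal AUC_0→7:
  [0→0.5]: (0.00+37.75)/2 × 0.5 = 9.4375
  [0.5→1]: (37.75+43.02)/2 × 0.5 = 20.1925
  [1→2]: (43.02+33.56)/2 × 1 = 38.29
  [2→3]: (33.56+23.30)/2 × 1 = 28.43
  [3→7]: (23.30+5.05)/2 × 4 = 56.7
  Sum = 153.05 mg/L·hr
Extrapolated tail: C_last / k_e = 5.05 / 0.383 = 13.185
AUC_0→∞ = 153.05 + 13.185 = 166.235 mg/L·hr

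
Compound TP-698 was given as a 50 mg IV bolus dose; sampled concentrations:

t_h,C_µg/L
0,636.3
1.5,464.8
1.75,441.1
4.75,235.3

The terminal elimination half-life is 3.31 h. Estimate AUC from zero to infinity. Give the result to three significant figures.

AUC = 3080 µg/L·h

Trapezoidal AUC_0→4.75:
  [0→1.5]: (636.3+464.8)/2 × 1.5 = 825.825
  [1.5→1.75]: (464.8+441.1)/2 × 0.25 = 113.2375
  [1.75→4.75]: (441.1+235.3)/2 × 3 = 1014.6
  Sum = 1953.6625 µg/L·h
k_e = ln2 / t½ = 0.693147 / 3.31 = 0.2094 h^-1
Extrapolated tail: C_last / k_e = 235.3 / 0.2094 = 1123.687
AUC_0→∞ = 1953.6625 + 1123.687 = 3077.3495 µg/L·h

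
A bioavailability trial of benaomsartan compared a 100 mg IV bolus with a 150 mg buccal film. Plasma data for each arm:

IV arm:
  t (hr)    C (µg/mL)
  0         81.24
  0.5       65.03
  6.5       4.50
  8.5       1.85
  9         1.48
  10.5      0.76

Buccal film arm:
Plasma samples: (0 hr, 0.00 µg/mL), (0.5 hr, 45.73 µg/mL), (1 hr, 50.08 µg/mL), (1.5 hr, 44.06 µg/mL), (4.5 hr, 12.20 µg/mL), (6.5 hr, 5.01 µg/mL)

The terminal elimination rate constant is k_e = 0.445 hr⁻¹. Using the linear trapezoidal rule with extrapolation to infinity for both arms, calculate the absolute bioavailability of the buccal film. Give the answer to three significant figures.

F = 0.448

Trapezoidal AUC_0→10.5 (IV):
  [0→0.5]: (81.24+65.03)/2 × 0.5 = 36.5675
  [0.5→6.5]: (65.03+4.50)/2 × 6 = 208.59
  [6.5→8.5]: (4.50+1.85)/2 × 2 = 6.35
  [8.5→9]: (1.85+1.48)/2 × 0.5 = 0.8325
  [9→10.5]: (1.48+0.76)/2 × 1.5 = 1.68
  Sum = 254.02 µg/mL·hr
IV tail: 0.76/0.445 = 1.708; AUC_iv,0→∞ = 254.02 + 1.708 = 255.728 µg/mL·hr
Trapezoidal AUC_0→6.5 (buccal film):
  [0→0.5]: (0.00+45.73)/2 × 0.5 = 11.4325
  [0.5→1]: (45.73+50.08)/2 × 0.5 = 23.9525
  [1→1.5]: (50.08+44.06)/2 × 0.5 = 23.535
  [1.5→4.5]: (44.06+12.20)/2 × 3 = 84.39
  [4.5→6.5]: (12.20+5.01)/2 × 2 = 17.21
  Sum = 160.52 µg/mL·hr
buccal film tail: 5.01/0.445 = 11.258; AUC_ev,0→∞ = 160.52 + 11.258 = 171.778 µg/mL·hr
F = (AUC_ev/D_ev)/(AUC_iv/D_iv) = (171.778/150)/(255.728/100) = 1.14519/2.55728 = 0.4478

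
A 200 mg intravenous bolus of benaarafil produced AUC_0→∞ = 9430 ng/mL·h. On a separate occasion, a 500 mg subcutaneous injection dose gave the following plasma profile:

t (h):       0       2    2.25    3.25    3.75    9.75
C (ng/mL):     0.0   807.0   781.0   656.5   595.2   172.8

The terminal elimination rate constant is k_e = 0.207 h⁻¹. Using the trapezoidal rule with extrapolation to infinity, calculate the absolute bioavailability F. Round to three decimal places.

Trapezoidal AUC_0→9.75 (subcutaneous injection):
  [0→2]: (0.0+807.0)/2 × 2 = 807.0
  [2→2.25]: (807.0+781.0)/2 × 0.25 = 198.5
  [2.25→3.25]: (781.0+656.5)/2 × 1 = 718.75
  [3.25→3.75]: (656.5+595.2)/2 × 0.5 = 312.925
  [3.75→9.75]: (595.2+172.8)/2 × 6 = 2304.0
  Sum = 4341.175 ng/mL·h
Tail: C_last/k_e = 172.8/0.207 = 834.783
AUC_0→∞ (subcutaneous injection) = 4341.175 + 834.783 = 5175.958 ng/mL·h
F = (AUC_ev/D_ev)/(AUC_iv/D_iv) = (5175.958/500)/(9430/200) = 10.351916/47.15 = 0.2196

F = 0.220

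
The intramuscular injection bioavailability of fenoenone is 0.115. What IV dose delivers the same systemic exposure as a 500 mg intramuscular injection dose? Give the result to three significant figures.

Systemic exposure from an extravascular dose = F × D_ev, so the equivalent IV dose is F × D_ev.
D_iv = F × D_ev = 0.115 × 500 = 57.5 mg

D_iv = 57.5 mg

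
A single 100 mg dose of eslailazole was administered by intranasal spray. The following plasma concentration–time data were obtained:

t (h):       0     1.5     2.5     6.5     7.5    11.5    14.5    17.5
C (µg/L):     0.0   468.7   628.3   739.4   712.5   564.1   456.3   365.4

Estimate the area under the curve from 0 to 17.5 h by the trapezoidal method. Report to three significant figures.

Trapezoidal AUC_0→17.5:
  [0→1.5]: (0.0+468.7)/2 × 1.5 = 351.525
  [1.5→2.5]: (468.7+628.3)/2 × 1 = 548.5
  [2.5→6.5]: (628.3+739.4)/2 × 4 = 2735.4
  [6.5→7.5]: (739.4+712.5)/2 × 1 = 725.95
  [7.5→11.5]: (712.5+564.1)/2 × 4 = 2553.2
  [11.5→14.5]: (564.1+456.3)/2 × 3 = 1530.6
  [14.5→17.5]: (456.3+365.4)/2 × 3 = 1232.55
  Sum = 9677.725 µg/L·h

AUC = 9680 µg/L·h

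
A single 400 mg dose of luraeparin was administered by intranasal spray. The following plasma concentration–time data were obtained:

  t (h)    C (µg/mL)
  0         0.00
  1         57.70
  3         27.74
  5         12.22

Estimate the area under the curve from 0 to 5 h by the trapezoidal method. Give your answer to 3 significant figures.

Trapezoidal AUC_0→5:
  [0→1]: (0.00+57.70)/2 × 1 = 28.85
  [1→3]: (57.70+27.74)/2 × 2 = 85.44
  [3→5]: (27.74+12.22)/2 × 2 = 39.96
  Sum = 154.25 µg/mL·h

AUC = 154 µg/mL·h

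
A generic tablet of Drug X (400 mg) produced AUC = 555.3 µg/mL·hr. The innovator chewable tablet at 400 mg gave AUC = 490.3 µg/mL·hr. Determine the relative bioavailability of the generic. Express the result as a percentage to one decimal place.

F_rel = (AUC_test/D_test) / (AUC_ref/D_ref)
      = (555.3/400) / (490.3/400)
      = 1.38825 / 1.22575 = 1.1326 = 113.26%

F_rel = 113.3%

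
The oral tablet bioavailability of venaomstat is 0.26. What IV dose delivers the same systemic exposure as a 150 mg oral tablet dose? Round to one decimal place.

Systemic exposure from an extravascular dose = F × D_ev, so the equivalent IV dose is F × D_ev.
D_iv = F × D_ev = 0.26 × 150 = 39 mg

D_iv = 39.0 mg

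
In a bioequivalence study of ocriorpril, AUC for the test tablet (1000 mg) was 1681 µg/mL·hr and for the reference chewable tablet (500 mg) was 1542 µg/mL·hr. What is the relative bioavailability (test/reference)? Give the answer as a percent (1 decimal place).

F_rel = 54.5%

F_rel = (AUC_test/D_test) / (AUC_ref/D_ref)
      = (1681/1000) / (1542/500)
      = 1.681 / 3.084 = 0.5451 = 54.51%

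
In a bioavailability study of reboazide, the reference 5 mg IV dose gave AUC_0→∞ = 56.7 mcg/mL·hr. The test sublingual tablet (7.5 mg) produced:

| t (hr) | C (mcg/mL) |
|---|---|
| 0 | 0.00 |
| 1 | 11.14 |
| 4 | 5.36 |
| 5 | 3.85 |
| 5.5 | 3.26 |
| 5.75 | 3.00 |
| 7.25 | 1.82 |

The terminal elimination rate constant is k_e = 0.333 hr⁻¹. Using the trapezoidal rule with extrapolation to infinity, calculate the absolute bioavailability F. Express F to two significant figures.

Trapezoidal AUC_0→7.25 (sublingual tablet):
  [0→1]: (0.00+11.14)/2 × 1 = 5.57
  [1→4]: (11.14+5.36)/2 × 3 = 24.75
  [4→5]: (5.36+3.85)/2 × 1 = 4.605
  [5→5.5]: (3.85+3.26)/2 × 0.5 = 1.7775
  [5.5→5.75]: (3.26+3.00)/2 × 0.25 = 0.7825
  [5.75→7.25]: (3.00+1.82)/2 × 1.5 = 3.615
  Sum = 41.1 mcg/mL·hr
Tail: C_last/k_e = 1.82/0.333 = 5.465
AUC_0→∞ (sublingual tablet) = 41.1 + 5.465 = 46.565 mcg/mL·hr
F = (AUC_ev/D_ev)/(AUC_iv/D_iv) = (46.565/7.5)/(56.7/5) = 6.20867/11.34 = 0.5475

F = 0.55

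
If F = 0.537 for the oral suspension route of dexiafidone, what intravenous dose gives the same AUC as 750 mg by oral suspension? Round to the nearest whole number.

D_iv = 403 mg

Systemic exposure from an extravascular dose = F × D_ev, so the equivalent IV dose is F × D_ev.
D_iv = F × D_ev = 0.537 × 750 = 402.75 mg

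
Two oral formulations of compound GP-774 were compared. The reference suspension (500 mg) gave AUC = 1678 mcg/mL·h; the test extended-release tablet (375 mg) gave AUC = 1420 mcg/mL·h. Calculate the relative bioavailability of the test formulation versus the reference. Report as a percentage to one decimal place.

F_rel = (AUC_test/D_test) / (AUC_ref/D_ref)
      = (1420/375) / (1678/500)
      = 3.78667 / 3.356 = 1.1283 = 112.83%

F_rel = 112.8%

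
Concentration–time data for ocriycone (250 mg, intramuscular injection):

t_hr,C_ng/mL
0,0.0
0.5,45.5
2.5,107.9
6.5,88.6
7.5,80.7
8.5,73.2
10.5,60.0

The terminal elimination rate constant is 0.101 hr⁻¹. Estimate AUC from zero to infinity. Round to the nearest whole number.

AUC = 1447 ng/mL·hr

Trapezoidal AUC_0→10.5:
  [0→0.5]: (0.0+45.5)/2 × 0.5 = 11.375
  [0.5→2.5]: (45.5+107.9)/2 × 2 = 153.4
  [2.5→6.5]: (107.9+88.6)/2 × 4 = 393.0
  [6.5→7.5]: (88.6+80.7)/2 × 1 = 84.65
  [7.5→8.5]: (80.7+73.2)/2 × 1 = 76.95
  [8.5→10.5]: (73.2+60.0)/2 × 2 = 133.2
  Sum = 852.575 ng/mL·hr
Extrapolated tail: C_last / k_e = 60.0 / 0.101 = 594.059
AUC_0→∞ = 852.575 + 594.059 = 1446.634 ng/mL·hr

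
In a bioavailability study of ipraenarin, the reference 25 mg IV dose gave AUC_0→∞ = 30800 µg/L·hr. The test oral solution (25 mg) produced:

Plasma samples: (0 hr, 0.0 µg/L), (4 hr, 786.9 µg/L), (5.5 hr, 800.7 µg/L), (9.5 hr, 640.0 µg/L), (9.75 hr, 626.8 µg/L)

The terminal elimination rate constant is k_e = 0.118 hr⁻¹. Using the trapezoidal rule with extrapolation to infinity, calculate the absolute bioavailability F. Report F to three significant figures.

F = 0.361

Trapezoidal AUC_0→9.75 (oral solution):
  [0→4]: (0.0+786.9)/2 × 4 = 1573.8
  [4→5.5]: (786.9+800.7)/2 × 1.5 = 1190.7
  [5.5→9.5]: (800.7+640.0)/2 × 4 = 2881.4
  [9.5→9.75]: (640.0+626.8)/2 × 0.25 = 158.35
  Sum = 5804.25 µg/L·hr
Tail: C_last/k_e = 626.8/0.118 = 5311.864
AUC_0→∞ (oral solution) = 5804.25 + 5311.864 = 11116.114 µg/L·hr
F = (AUC_ev/D_ev)/(AUC_iv/D_iv) = (11116.114/25)/(30800/25) = 444.64456/1232 = 0.3609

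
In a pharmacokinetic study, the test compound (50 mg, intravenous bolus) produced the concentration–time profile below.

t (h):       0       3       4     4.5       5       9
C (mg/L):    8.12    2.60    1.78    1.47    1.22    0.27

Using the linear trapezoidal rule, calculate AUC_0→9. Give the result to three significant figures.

Trapezoidal AUC_0→9:
  [0→3]: (8.12+2.60)/2 × 3 = 16.08
  [3→4]: (2.60+1.78)/2 × 1 = 2.19
  [4→4.5]: (1.78+1.47)/2 × 0.5 = 0.8125
  [4.5→5]: (1.47+1.22)/2 × 0.5 = 0.6725
  [5→9]: (1.22+0.27)/2 × 4 = 2.98
  Sum = 22.735 mg/L·h

AUC = 22.7 mg/L·h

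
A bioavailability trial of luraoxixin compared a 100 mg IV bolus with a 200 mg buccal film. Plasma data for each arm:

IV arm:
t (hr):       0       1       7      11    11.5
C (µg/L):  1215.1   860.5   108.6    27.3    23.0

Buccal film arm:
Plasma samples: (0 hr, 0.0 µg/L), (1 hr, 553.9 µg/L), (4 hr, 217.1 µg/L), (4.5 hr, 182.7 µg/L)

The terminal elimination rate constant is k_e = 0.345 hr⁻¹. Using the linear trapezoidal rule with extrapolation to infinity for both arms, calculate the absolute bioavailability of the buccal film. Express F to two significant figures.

Trapezoidal AUC_0→11.5 (IV):
  [0→1]: (1215.1+860.5)/2 × 1 = 1037.8
  [1→7]: (860.5+108.6)/2 × 6 = 2907.3
  [7→11]: (108.6+27.3)/2 × 4 = 271.8
  [11→11.5]: (27.3+23.0)/2 × 0.5 = 12.575
  Sum = 4229.475 µg/L·hr
IV tail: 23.0/0.345 = 66.667; AUC_iv,0→∞ = 4229.475 + 66.667 = 4296.142 µg/L·hr
Trapezoidal AUC_0→4.5 (buccal film):
  [0→1]: (0.0+553.9)/2 × 1 = 276.95
  [1→4]: (553.9+217.1)/2 × 3 = 1156.5
  [4→4.5]: (217.1+182.7)/2 × 0.5 = 99.95
  Sum = 1533.4 µg/L·hr
buccal film tail: 182.7/0.345 = 529.565; AUC_ev,0→∞ = 1533.4 + 529.565 = 2062.965 µg/L·hr
F = (AUC_ev/D_ev)/(AUC_iv/D_iv) = (2062.965/200)/(4296.142/100) = 10.314825/42.96142 = 0.2401

F = 0.24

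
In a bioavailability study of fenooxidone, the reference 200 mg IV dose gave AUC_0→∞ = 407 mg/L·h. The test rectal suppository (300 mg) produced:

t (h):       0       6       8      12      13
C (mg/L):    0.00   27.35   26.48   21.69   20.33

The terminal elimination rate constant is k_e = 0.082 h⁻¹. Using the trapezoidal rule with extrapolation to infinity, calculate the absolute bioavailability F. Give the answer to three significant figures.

Trapezoidal AUC_0→13 (rectal suppository):
  [0→6]: (0.00+27.35)/2 × 6 = 82.05
  [6→8]: (27.35+26.48)/2 × 2 = 53.83
  [8→12]: (26.48+21.69)/2 × 4 = 96.34
  [12→13]: (21.69+20.33)/2 × 1 = 21.01
  Sum = 253.23 mg/L·h
Tail: C_last/k_e = 20.33/0.082 = 247.927
AUC_0→∞ (rectal suppository) = 253.23 + 247.927 = 501.157 mg/L·h
F = (AUC_ev/D_ev)/(AUC_iv/D_iv) = (501.157/300)/(407/200) = 1.67052/2.035 = 0.8209

F = 0.821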